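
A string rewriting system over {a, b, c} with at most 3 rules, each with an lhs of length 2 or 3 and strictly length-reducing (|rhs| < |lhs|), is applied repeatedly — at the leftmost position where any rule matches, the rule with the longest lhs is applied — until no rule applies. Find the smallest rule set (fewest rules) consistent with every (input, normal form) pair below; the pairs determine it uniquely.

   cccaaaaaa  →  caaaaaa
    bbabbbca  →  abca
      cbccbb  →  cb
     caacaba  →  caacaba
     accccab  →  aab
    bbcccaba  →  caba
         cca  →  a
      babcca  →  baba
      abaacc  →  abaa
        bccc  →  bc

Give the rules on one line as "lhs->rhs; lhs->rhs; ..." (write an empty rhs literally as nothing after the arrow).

bb->; cc->

  | cccaaaaaa => caaaaaa
  | bbabbbca => abbbca => abca
  | cbccbb => cbbb => cb
  | caacaba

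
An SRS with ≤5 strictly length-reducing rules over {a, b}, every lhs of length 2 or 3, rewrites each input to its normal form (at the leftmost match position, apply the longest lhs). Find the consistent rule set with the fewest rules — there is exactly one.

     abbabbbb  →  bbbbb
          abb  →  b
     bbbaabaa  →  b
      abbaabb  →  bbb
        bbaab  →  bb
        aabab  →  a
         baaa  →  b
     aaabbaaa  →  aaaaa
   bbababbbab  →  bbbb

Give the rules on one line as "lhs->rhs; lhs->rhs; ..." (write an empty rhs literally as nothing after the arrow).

  | abbabbbb => baabbbb => babbbb => bbbbb
  | abb => ba => b
  | bbbaabaa => bbabaa => bbaa => ba => b
  | abbaabb => baaabb => baabb => babb => bbb

ab->; abb->ba; ba->b; bba->b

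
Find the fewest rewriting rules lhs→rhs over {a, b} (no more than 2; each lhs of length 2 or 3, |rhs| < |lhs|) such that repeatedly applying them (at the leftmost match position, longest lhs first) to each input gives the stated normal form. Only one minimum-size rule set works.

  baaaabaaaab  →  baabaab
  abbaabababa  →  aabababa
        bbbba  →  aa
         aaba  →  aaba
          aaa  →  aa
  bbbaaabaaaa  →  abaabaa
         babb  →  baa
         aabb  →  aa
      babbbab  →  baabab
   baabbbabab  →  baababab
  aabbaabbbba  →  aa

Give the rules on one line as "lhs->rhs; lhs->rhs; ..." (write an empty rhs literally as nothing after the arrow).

aaa->aa; bb->a

  | baaaabaaaab => baaabaaaab => baabaaaab => baabaaab => baabaab
  | abbaabababa => aaaabababa => aaabababa => aabababa
  | bbbba => abba => aaa => aa
  | aaba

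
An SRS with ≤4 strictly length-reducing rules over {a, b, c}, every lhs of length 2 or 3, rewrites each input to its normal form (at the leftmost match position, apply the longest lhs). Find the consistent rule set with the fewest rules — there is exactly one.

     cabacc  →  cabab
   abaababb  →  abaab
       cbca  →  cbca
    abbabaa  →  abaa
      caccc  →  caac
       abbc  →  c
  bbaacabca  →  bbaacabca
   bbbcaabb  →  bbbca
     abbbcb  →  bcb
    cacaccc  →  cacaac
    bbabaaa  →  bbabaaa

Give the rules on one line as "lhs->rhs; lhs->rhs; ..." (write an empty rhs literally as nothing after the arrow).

abb->; cc->b; ccc->ac

  | cabacc => cabab
  | abaababb => abaab
  | cbca
  | abbabaa => abaa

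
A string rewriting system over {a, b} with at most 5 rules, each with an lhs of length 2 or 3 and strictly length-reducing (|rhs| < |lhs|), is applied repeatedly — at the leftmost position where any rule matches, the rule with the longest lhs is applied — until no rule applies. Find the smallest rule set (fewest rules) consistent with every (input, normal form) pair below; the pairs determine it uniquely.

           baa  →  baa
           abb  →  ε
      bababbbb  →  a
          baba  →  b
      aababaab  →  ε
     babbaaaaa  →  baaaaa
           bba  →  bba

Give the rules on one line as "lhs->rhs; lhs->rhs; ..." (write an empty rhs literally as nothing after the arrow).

ab->; aba->; abb->; bbb->aa

  | baa
  | abb => ε
  | bababbbb => bbbbb => aabb => a
  | baba => b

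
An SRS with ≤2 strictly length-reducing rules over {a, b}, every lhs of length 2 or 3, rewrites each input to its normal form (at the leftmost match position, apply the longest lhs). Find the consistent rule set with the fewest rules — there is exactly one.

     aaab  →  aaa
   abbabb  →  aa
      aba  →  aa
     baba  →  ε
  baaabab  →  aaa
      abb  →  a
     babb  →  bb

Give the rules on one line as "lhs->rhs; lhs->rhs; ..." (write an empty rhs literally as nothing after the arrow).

  | aaab => aaa
  | abbabb => ababb => aabb => aab => aa
  | aba => aa
  | baba => ba => ε

ab->a; ba->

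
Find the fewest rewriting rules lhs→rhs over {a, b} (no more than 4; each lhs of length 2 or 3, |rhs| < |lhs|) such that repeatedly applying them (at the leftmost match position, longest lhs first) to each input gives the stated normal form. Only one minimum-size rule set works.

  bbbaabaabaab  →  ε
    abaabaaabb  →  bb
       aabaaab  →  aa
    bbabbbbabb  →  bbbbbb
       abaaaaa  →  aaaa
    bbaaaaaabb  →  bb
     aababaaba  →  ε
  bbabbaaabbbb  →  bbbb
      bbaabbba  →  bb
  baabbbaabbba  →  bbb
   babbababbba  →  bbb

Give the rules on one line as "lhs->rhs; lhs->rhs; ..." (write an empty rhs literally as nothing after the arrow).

  | bbbaabaabaab => bbabaabaab => bbaabaab => babaab => baab => ab => ε
  | abaabaaabb => abaaabb => aabb => abb => bb
  | aabaaab => aaab => aa
  | bbabbbbabb => bbbbbabb => bbbbbb

ab->; aba->; abb->bb; ba->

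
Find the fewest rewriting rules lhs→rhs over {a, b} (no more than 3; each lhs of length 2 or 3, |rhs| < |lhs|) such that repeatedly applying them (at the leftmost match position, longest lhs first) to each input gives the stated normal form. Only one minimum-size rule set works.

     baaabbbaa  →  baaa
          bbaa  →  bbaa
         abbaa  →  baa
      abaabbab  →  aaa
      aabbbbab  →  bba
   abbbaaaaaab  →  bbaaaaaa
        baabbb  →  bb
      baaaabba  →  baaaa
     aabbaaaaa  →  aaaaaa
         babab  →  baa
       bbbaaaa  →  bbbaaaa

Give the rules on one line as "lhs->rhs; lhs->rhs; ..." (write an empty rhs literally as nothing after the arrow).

ab->a; abb->b

  | baaabbbaa => baabbaa => babaa => baaa
  | bbaa
  | abbaa => baa
  | abaabbab => aaabbab => aabab => aaab => aaa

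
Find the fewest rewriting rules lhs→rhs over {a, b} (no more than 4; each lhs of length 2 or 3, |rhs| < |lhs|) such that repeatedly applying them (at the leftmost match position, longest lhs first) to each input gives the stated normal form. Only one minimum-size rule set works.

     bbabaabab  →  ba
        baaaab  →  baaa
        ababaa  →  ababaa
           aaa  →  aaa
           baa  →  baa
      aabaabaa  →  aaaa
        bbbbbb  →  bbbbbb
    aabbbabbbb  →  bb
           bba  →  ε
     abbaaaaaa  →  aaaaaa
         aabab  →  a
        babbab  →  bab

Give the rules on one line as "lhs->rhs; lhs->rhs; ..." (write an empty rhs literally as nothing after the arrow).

  | bbabaabab => baabab => baab => ba
  | baaaab => baaa
  | ababaa
  | aaa

aab->a; abb->; bba->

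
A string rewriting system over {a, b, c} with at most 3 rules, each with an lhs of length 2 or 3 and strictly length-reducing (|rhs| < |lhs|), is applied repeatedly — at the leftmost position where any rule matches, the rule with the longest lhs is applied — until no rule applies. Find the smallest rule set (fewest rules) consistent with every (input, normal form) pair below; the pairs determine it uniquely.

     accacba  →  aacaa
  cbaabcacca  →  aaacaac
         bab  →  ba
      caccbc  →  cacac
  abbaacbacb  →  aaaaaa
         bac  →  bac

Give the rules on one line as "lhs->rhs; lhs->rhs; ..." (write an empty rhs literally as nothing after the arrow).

  | accacba => aaccba => aacaa
  | cbaabcacca => aaabcacca => aaacacca => aaacaac
  | bab => ba
  | caccbc => cacac

ab->a; cb->a; cca->ac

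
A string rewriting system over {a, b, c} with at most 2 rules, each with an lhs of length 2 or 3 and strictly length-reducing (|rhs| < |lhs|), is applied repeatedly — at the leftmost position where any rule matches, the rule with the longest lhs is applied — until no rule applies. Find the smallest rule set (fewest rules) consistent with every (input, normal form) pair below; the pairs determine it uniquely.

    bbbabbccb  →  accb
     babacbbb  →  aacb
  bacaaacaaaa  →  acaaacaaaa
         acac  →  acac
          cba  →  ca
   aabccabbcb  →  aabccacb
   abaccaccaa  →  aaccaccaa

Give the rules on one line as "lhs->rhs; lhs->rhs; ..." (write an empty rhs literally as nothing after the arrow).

  | bbbabbccb => babbccb => abbccb => accb
  | babacbbb => abacbbb => aacbbb => aacb
  | bacaaacaaaa => acaaacaaaa
  | acac

ba->a; bb->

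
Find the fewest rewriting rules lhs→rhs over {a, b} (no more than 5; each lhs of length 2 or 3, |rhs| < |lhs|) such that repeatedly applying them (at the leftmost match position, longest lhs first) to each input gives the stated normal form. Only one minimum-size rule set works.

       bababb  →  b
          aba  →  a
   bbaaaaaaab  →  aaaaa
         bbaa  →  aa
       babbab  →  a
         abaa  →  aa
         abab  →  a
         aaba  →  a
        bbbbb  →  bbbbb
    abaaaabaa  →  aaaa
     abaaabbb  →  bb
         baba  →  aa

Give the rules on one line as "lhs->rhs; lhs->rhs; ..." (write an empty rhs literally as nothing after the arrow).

  | bababb => aabb => b
  | aba => ba => a
  | bbaaaaaaab => baaaaaaab => aaaaaaab => aaaaa
  | bbaa => baa => aa

aab->; ab->b; ba->a; bab->a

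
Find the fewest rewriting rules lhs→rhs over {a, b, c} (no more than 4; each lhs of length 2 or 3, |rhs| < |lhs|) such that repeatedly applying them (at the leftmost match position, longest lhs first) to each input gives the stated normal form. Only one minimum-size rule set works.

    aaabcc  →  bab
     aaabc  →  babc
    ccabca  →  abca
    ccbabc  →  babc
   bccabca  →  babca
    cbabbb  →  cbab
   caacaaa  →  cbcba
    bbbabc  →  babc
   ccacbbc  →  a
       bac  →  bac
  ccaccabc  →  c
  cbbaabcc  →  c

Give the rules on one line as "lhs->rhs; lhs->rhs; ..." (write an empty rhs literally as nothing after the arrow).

aa->b; bb->; cc->

  | aaabcc => babcc => bab
  | aaabc => babc
  | ccabca => abca
  | ccbabc => babc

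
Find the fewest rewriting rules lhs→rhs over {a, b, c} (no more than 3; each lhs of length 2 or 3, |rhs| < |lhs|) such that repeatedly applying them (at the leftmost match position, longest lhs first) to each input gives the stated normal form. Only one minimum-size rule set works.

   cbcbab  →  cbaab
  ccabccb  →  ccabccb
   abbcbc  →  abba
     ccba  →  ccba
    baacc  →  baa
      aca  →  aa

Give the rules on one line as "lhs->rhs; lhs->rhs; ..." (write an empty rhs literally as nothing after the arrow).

ac->a; bcb->ba

  | cbcbab => cbaab
  | ccabccb
  | abbcbc => abbac => abba
  | ccba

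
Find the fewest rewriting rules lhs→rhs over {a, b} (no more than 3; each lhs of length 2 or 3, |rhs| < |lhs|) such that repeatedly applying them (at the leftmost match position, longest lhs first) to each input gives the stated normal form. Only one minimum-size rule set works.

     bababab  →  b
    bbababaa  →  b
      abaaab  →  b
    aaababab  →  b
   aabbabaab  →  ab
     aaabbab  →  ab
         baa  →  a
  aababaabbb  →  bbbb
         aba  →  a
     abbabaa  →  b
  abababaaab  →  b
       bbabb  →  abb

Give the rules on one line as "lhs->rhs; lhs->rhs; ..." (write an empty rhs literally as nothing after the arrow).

  | bababab => babab => bab => b
  | bbababaa => ababaa => abaa => aa => b
  | abaaab => aaab => bab => b
  | aaababab => bababab => babab => bab => b

aa->b; ba->; bba->a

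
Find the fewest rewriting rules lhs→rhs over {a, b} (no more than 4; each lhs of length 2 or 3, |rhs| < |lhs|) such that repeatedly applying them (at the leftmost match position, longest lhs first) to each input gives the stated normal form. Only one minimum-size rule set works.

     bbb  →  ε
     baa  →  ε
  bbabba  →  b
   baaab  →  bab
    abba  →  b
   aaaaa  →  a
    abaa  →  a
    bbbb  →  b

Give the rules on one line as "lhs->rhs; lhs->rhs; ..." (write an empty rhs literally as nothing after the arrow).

aa->b; aaa->a; bb->; bbb->

  | bbb => ε
  | baa => bb => ε
  | bbabba => abba => aa => b
  | baaab => bab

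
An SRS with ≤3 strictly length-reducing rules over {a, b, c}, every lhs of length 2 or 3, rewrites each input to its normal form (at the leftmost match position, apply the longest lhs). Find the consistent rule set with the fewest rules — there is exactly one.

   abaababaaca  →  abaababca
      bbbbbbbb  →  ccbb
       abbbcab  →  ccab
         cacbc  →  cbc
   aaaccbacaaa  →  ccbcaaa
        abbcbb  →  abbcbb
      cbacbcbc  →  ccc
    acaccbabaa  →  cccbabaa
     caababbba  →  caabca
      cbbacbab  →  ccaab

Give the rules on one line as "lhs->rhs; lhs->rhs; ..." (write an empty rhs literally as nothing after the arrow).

ac->c; acb->ba; bbb->c

  | abaababaaca => abaababaca => abaababca
  | bbbbbbbb => cbbbbb => ccbb
  | abbbcab => accab => ccab
  | cacbc => cbac => cbc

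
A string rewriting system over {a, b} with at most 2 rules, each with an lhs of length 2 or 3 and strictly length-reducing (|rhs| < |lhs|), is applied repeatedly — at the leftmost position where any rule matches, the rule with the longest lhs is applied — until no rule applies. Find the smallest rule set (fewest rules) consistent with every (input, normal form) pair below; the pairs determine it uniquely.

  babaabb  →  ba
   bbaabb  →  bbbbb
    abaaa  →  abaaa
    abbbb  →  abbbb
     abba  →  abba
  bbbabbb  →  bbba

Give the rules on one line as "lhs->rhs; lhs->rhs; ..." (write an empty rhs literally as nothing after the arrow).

aab->bb; bab->ba

  | babaabb => baaabb => babbb => babb => bab => ba
  | bbaabb => bbbbb
  | abaaa
  | abbbb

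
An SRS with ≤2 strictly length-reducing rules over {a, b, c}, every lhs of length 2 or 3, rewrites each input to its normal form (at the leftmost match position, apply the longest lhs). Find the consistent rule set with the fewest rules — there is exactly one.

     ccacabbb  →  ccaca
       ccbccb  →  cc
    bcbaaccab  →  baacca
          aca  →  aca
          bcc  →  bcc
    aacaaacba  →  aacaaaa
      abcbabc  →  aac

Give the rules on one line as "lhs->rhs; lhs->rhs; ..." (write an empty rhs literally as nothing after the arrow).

  | ccacabbb => ccacabb => ccacab => ccaca
  | ccbccb => cccb => cc
  | bcbaaccab => baaccab => baacca
  | aca

ab->a; cb->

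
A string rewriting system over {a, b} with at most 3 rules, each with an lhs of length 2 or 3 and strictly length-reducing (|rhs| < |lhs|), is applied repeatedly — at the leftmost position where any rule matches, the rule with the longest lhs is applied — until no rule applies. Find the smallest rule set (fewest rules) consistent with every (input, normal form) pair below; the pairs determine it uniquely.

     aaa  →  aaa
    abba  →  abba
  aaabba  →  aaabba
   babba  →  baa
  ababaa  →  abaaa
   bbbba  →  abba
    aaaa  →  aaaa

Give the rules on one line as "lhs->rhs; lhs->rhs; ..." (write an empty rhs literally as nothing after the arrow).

  | aaa
  | abba
  | aaabba
  | babba => baba => baa

bab->ba; bbb->ab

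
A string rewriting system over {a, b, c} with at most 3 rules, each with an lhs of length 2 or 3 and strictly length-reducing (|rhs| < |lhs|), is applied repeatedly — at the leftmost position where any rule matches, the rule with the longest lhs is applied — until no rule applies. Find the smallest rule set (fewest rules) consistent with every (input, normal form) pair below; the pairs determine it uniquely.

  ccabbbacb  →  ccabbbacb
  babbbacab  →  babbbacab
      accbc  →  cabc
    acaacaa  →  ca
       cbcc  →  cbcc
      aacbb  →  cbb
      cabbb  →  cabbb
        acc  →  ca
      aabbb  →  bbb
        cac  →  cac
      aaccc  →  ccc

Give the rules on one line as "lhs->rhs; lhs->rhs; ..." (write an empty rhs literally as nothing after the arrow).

  | ccabbbacb
  | babbbacab
  | accbc => cabc
  | acaacaa => accaa => caaa => ca

aa->; acc->ca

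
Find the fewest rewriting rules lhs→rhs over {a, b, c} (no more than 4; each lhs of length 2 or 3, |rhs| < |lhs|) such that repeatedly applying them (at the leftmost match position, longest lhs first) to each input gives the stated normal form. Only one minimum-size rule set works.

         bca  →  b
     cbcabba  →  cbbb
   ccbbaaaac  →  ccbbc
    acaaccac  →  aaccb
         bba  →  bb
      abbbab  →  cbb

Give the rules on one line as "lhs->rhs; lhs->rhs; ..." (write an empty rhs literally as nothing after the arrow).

abb->c; ba->b; ca->; cac->cb

  | bca => b
  | cbcabba => cbbba => cbbb
  | ccbbaaaac => ccbbaaac => ccbbaac => ccbbac => ccbbc
  | acaaccac => aaccac => aaccb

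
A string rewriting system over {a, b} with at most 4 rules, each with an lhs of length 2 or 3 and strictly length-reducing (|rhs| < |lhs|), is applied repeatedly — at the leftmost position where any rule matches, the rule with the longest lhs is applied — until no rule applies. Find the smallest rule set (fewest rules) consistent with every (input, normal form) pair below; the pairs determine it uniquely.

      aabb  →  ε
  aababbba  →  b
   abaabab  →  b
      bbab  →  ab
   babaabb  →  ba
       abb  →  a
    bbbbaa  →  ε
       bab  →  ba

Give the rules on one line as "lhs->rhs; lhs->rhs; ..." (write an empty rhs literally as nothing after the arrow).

  | aabb => bb => ε
  | aababbba => babbba => babba => baba => baa => b
  | abaabab => abbab => aab => b
  | bbab => ab

aa->; bab->ba; bb->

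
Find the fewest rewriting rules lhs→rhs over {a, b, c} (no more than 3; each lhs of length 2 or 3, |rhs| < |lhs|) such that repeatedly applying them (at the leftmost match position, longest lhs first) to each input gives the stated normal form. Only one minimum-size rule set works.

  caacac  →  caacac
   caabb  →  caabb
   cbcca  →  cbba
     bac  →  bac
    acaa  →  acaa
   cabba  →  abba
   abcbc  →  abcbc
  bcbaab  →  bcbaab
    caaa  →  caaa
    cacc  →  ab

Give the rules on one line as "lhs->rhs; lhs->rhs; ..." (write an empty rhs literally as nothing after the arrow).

cab->ab; cc->b

  | caacac
  | caabb
  | cbcca => cbba
  | bac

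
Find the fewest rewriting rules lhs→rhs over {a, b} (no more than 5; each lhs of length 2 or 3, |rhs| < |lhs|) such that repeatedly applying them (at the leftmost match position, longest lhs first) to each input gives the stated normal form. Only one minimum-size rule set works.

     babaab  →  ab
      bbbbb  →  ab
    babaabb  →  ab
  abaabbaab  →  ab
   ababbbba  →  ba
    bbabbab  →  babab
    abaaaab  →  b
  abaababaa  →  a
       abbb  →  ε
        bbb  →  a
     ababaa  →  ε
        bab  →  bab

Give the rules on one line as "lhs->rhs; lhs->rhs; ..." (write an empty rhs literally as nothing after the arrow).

  | babaab => baab => ab
  | bbbbb => abb => ab
  | babaabb => baabb => abb => ab
  | abaabbaab => aabbaab => bbaab => baab => ab

aa->; baa->a; bb->b; bbb->a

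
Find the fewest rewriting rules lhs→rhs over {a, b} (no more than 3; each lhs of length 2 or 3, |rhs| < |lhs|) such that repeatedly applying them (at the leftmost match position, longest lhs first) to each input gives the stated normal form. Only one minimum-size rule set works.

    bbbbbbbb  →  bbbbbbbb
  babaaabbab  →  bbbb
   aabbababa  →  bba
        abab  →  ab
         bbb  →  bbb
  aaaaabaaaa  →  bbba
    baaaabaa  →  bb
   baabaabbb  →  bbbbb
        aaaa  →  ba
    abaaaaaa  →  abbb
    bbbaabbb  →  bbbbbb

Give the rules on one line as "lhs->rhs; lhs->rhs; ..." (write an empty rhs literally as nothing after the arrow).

aa->; aaa->b; bab->b

  | bbbbbbbb
  | babaaabbab => baaabbab => bbbbab => bbbb
  | aabbababa => bbababa => bbaba => bba
  | abab => ab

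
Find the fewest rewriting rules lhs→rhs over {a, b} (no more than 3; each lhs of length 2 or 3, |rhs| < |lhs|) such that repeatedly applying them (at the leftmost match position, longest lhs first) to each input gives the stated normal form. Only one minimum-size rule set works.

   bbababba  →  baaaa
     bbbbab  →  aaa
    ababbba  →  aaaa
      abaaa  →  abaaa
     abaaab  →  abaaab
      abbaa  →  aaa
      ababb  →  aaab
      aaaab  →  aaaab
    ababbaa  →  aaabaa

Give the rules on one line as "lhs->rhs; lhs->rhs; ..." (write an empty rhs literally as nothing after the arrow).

abb->a; bab->aa; bbb->a

  | bbababba => baaabba => baaaa
  | bbbbab => abab => aaa
  | ababbba => aaabba => aaaa
  | abaaa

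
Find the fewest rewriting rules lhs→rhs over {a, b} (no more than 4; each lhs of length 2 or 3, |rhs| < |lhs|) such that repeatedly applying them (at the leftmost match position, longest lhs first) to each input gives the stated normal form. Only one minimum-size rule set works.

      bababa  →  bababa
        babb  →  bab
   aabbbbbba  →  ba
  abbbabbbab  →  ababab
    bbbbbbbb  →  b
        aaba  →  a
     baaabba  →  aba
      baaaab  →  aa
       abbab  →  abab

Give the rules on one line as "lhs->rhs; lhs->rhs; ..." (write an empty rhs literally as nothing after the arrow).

aab->; baa->aa; bb->b

  | bababa
  | babb => bab
  | aabbbbbba => bbbbba => bbbba => bbba => bba => ba
  | abbbabbbab => abbabbbab => ababbbab => ababbab => ababab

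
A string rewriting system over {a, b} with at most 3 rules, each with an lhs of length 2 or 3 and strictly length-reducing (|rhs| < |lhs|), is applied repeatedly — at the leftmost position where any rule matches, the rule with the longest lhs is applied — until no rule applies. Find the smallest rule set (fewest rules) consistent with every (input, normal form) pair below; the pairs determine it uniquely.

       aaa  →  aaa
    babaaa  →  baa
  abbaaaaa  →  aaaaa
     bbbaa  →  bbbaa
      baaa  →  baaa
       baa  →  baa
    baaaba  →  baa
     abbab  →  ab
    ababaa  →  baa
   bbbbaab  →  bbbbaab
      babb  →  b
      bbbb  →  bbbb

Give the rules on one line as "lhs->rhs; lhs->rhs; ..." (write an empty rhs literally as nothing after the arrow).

  | aaa
  | babaaa => baa
  | abbaaaaa => aaaaa
  | bbbaa

aba->; abb->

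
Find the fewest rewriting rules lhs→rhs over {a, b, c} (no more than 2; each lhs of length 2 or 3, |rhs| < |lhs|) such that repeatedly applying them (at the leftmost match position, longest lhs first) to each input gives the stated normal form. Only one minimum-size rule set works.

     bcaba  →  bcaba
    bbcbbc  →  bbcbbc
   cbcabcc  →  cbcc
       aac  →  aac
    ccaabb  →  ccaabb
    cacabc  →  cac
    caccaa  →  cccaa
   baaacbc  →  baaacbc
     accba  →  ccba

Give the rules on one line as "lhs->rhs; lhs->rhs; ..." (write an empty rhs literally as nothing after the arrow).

  | bcaba
  | bbcbbc
  | cbcabcc => cbcc
  | aac

abc->; acc->cc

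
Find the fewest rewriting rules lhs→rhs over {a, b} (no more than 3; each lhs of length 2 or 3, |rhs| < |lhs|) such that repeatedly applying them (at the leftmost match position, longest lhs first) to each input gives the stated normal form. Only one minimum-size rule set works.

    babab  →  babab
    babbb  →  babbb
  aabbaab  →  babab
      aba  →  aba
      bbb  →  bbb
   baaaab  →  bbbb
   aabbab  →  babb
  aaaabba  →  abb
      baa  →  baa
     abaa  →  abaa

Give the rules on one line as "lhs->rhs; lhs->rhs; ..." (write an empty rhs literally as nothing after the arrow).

  | babab
  | babbb
  | aabbaab => bbbaab => babab
  | aba

aab->bb; bba->ab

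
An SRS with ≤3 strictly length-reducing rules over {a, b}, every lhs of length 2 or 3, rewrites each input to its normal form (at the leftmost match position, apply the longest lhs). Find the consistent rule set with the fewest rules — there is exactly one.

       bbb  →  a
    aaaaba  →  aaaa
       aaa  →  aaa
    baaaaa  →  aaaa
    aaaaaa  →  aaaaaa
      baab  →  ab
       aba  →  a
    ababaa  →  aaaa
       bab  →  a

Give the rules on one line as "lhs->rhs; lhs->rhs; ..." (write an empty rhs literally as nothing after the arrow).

ba->; bab->a; bbb->a

  | bbb => a
  | aaaaba => aaaa
  | aaa
  | baaaaa => aaaa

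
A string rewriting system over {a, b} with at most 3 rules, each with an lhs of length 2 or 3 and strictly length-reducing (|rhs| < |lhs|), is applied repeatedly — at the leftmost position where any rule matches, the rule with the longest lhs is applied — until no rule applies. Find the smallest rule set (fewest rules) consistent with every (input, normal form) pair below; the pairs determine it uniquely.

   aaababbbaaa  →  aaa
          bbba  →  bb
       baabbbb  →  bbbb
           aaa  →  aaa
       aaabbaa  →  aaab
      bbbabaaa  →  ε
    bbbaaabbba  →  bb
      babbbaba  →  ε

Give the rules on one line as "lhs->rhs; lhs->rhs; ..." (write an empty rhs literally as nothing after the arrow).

ba->; baa->; bab->

  | aaababbbaaa => aaabbaaa => aaaba => aaa
  | bbba => bb
  | baabbbb => bbbb
  | aaa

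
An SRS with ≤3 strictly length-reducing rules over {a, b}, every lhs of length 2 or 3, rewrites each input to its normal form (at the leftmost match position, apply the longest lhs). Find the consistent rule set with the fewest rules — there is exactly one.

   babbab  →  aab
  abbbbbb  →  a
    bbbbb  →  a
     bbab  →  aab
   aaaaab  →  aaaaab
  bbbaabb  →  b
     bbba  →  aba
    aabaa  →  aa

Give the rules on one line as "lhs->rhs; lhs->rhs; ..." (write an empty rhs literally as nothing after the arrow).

abb->b; baa->; bb->a

  | babbab => bbab => aab
  | abbbbbb => bbbbb => abbb => bb => a
  | bbbbb => abbb => bb => a
  | bbab => aab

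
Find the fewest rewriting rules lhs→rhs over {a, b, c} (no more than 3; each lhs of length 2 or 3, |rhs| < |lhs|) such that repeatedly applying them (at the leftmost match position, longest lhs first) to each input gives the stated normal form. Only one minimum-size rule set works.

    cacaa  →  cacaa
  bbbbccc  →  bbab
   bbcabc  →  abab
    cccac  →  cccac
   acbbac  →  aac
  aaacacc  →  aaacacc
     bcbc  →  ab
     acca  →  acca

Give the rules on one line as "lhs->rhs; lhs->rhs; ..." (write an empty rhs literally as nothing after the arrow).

  | cacaa
  | bbbbccc => bbabcc => bbabc => bbab
  | bbcabc => ababc => abab
  | cccac

bbc->ab; bc->b; cbb->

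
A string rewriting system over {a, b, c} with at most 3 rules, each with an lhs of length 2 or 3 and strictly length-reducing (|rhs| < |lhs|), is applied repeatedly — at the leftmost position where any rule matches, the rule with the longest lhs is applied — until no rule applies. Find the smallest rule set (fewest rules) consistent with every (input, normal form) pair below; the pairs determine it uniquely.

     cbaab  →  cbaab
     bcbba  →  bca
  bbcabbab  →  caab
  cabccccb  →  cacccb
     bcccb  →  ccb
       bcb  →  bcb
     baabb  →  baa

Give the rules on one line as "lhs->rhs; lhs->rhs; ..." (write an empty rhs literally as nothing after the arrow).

bb->; bcc->c

  | cbaab
  | bcbba => bca
  | bbcabbab => cabbab => caab
  | cabccccb => cacccb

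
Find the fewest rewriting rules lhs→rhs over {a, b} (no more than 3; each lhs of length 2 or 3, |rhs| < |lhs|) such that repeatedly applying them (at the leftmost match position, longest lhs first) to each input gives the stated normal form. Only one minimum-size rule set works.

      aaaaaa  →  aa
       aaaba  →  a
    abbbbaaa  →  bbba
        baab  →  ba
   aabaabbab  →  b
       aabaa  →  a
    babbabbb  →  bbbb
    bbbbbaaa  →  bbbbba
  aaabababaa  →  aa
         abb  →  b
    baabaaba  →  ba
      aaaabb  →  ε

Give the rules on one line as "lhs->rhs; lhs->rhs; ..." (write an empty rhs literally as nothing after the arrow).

aaa->a; ab->

  | aaaaaa => aaaa => aa
  | aaaba => aba => a
  | abbbbaaa => bbbaaa => bbba
  | baab => ba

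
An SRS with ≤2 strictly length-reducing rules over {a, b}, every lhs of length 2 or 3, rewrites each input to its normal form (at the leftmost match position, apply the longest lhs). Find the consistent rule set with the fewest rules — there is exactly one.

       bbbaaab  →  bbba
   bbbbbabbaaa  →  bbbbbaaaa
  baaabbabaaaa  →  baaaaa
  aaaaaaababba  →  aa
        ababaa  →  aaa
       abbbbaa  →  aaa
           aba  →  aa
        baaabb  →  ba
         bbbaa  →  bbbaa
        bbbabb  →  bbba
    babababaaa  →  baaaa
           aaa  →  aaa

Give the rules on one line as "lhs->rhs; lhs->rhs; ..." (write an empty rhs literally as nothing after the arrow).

aab->ab; ab->a

  | bbbaaab => bbbaab => bbbab => bbba
  | bbbbbabbaaa => bbbbbabaaa => bbbbbaaaa
  | baaabbabaaaa => baabbabaaaa => babbabaaaa => bababaaaa => baabaaaa => babaaaa => baaaaa
  | aaaaaaababba => aaaaaababba => aaaaababba => aaaababba => aaababba => aababba => ababba => aabba => abba => aba => aa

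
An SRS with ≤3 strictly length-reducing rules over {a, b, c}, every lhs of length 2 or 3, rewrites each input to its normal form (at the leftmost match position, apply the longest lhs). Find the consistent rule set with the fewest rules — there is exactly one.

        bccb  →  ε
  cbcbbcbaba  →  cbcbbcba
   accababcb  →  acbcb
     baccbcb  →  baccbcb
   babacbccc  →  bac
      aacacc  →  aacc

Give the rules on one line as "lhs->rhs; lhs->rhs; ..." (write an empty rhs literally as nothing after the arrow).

ab->; bcc->a; ca->

  | bccb => ab => ε
  | cbcbbcbaba => cbcbbcba
  | accababcb => acbabcb => acbcb
  | baccbcb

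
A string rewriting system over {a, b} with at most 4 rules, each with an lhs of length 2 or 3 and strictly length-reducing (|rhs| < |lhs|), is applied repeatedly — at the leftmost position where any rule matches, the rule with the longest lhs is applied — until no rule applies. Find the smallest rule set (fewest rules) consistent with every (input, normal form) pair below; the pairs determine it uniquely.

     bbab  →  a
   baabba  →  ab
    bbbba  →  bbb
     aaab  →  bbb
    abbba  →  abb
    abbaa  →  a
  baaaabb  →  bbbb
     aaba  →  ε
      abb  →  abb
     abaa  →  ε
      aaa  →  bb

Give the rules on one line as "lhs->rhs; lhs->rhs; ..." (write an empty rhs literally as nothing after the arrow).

aa->; aaa->bb; ba->; bab->aa

  | bbab => baa => a
  | baabba => abba => ab
  | bbbba => bbb
  | aaab => bbb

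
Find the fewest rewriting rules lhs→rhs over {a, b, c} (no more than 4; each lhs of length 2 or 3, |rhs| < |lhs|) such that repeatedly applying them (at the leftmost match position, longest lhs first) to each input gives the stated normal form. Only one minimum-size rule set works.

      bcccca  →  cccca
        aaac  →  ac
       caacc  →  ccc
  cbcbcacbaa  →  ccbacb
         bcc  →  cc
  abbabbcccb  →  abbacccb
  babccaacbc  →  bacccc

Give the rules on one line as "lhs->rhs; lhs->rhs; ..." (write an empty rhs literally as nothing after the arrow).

  | bcccca => cccca
  | aaac => ac
  | caacc => ccc
  | cbcbcacbaa => ccbcacbaa => ccbacbaa => ccbacb

aa->; bc->c; bca->ba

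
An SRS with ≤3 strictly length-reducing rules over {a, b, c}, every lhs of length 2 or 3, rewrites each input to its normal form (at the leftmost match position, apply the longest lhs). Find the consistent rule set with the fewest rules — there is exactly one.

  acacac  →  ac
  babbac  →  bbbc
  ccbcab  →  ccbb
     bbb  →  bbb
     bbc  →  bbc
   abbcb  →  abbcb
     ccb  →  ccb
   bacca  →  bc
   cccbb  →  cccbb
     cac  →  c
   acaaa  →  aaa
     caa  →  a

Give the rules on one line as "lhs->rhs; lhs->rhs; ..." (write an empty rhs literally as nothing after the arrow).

  | acacac => acac => ac
  | babbac => bbbac => bbbc
  | ccbcab => ccbb
  | bbb

ba->b; ca->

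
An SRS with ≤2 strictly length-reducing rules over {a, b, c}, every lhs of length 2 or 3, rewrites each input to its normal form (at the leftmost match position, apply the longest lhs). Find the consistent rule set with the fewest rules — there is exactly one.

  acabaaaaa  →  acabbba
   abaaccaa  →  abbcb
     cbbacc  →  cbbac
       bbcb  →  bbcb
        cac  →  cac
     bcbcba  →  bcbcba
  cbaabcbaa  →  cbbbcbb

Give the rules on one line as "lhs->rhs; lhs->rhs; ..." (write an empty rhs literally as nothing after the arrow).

  | acabaaaaa => acabbaaa => acabbba
  | abaaccaa => abbccaa => abbcaa => abbcb
  | cbbacc => cbbac
  | bbcb

aa->b; cc->c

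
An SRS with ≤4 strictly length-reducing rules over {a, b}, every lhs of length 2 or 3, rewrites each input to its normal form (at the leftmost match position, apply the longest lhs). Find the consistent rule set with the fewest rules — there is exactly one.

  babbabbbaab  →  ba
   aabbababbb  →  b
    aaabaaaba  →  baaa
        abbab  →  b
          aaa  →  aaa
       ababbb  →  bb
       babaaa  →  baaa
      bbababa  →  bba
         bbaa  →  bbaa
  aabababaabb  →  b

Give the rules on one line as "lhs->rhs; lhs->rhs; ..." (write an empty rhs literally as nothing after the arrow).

aab->ba; ab->; bbb->b

  | babbabbbaab => bbabbbaab => bbbbaab => bbaab => bbba => ba
  | aabbababbb => babababbb => bababbb => babbb => bbb => b
  | aaabaaaba => abaaaaba => aaaaba => aabaa => baaa
  | abbab => bab => b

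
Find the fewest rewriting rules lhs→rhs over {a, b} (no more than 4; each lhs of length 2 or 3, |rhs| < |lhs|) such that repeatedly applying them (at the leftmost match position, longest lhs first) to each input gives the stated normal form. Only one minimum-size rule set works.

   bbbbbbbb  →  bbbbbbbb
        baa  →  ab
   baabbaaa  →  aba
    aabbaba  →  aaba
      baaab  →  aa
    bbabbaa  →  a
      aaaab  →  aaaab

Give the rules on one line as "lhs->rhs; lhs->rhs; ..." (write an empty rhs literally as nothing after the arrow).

  | bbbbbbbb
  | baa => ab
  | baabbaaa => abbbaaa => baaa => aba
  | aabbaba => aaba

abb->; baa->ab; bab->a; bba->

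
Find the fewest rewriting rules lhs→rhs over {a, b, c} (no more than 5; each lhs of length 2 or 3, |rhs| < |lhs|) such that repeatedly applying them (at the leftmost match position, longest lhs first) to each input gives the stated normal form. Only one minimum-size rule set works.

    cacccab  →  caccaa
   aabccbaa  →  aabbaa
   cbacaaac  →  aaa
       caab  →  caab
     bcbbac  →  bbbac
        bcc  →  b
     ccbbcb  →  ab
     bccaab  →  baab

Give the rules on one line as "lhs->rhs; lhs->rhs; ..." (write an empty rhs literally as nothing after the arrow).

  | cacccab => caccaa
  | aabccbaa => aabcbaa => aabbaa
  | cbacaaac => aacaaac => aaaac => aaa
  | caab

aac->a; bc->b; cab->aa; cb->a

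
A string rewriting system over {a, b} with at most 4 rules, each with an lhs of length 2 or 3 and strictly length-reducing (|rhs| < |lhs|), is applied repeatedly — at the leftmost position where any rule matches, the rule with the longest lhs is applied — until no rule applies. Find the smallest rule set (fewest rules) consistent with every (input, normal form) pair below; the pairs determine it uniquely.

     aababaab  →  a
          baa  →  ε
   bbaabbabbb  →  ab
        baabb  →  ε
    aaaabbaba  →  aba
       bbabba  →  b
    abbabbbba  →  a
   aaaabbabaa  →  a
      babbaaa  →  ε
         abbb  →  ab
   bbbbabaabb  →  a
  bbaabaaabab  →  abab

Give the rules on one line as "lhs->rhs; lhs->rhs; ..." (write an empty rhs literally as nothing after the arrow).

aa->b; aaa->a; aab->aa; bb->

  | aababaab => aaabaab => abaab => abaa => abb => a
  | baa => bb => ε
  | bbaabbabbb => aabbabbb => aababbb => aaabbb => abbb => ab
  | baabb => baab => baa => bb => ε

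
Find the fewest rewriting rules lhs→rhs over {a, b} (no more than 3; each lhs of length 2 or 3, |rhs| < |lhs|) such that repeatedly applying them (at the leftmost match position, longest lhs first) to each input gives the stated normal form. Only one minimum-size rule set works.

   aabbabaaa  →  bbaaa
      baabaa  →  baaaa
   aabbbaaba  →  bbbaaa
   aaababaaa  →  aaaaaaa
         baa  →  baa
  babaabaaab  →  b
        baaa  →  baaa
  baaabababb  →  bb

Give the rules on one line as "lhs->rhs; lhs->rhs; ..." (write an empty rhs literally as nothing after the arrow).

ab->b; aba->aa; bab->b

  | aabbabaaa => abbabaaa => bbabaaa => bbaaa
  | baabaa => baaaa
  | aabbbaaba => abbbaaba => bbbaaba => bbbaaa
  | aaababaaa => aaaabaaa => aaaaaaa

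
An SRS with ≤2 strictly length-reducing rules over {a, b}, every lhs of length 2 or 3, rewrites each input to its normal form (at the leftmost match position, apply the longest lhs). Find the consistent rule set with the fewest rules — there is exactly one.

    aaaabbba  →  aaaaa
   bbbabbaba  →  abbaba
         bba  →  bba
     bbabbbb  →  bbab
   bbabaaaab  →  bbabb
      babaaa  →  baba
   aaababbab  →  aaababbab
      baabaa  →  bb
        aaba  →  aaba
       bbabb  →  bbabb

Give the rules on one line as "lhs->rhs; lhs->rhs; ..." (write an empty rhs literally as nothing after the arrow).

baa->b; bbb->

  | aaaabbba => aaaaa
  | bbbabbaba => abbaba
  | bba
  | bbabbbb => bbab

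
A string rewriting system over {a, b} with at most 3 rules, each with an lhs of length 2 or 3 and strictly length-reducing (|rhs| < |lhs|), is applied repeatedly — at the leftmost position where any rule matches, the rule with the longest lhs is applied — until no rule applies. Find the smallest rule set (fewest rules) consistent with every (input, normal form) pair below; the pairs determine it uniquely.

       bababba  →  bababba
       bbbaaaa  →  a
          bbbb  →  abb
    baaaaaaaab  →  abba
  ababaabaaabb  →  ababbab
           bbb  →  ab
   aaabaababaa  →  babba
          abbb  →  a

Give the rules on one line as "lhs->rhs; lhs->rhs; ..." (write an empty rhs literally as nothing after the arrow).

  | bababba
  | bbbaaaa => abaaaa => abbaa => abbb => aab => a
  | bbbb => abb
  | baaaaaaaab => bbaaaaaab => bbbaaaab => abaaaab => abbaab => abba

aa->b; aab->a; bbb->ab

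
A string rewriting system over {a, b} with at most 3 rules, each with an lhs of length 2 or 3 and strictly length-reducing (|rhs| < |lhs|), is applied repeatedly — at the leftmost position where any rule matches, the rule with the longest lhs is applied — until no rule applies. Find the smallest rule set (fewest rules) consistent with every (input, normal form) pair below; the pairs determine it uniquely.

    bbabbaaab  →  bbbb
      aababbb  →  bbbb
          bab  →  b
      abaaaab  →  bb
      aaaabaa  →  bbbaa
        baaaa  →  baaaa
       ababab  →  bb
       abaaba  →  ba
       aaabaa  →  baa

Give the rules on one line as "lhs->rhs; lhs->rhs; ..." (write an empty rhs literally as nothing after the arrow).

  | bbabbaaab => bbbaaab => bbbabb => bbbb
  | aababbb => bbabbb => bbbb
  | bab => b
  | abaaaab => aaaaab => aaabb => abbb => bb

aab->bb; ab->; aba->aa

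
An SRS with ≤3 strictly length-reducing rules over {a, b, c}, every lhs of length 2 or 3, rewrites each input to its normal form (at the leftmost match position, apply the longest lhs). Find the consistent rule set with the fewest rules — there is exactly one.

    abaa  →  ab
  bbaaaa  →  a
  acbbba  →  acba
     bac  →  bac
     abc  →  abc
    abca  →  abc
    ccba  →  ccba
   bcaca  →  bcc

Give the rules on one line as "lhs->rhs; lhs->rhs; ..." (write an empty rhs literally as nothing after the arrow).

aa->; bb->a; ca->c

  | abaa => ab
  | bbaaaa => aaaaa => aaa => a
  | acbbba => acaba => acba
  | bac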